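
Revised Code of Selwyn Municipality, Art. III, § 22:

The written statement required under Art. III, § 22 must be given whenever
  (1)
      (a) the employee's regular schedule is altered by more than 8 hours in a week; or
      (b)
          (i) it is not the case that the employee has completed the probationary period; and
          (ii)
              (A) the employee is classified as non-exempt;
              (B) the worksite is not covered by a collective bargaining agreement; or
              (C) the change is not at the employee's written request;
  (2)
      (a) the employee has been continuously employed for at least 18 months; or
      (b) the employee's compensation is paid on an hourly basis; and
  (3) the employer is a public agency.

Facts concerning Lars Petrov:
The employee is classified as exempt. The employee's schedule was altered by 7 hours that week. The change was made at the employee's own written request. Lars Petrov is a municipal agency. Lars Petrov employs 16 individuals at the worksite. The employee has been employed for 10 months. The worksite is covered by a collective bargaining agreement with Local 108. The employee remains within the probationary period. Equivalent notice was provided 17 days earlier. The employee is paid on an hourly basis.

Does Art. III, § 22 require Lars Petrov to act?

No — not required.

(a) schedule shift > 8h — not met.
(i) not (past probation) — holds.
(A) non-exempt — not met.
(B) no CBA — not satisfied.
(C) not employee-requested — not satisfied.
(ii) = F OR F OR F = false.
So (b) is not satisfied (T AND F).
(1) = F OR F = false.
(a) tenure ≥ 18 mo. — not met.
(b) hourly-paid — met.
(2) = F OR T = true.
(3) public agency — holds.
Overall: F AND T AND T → false.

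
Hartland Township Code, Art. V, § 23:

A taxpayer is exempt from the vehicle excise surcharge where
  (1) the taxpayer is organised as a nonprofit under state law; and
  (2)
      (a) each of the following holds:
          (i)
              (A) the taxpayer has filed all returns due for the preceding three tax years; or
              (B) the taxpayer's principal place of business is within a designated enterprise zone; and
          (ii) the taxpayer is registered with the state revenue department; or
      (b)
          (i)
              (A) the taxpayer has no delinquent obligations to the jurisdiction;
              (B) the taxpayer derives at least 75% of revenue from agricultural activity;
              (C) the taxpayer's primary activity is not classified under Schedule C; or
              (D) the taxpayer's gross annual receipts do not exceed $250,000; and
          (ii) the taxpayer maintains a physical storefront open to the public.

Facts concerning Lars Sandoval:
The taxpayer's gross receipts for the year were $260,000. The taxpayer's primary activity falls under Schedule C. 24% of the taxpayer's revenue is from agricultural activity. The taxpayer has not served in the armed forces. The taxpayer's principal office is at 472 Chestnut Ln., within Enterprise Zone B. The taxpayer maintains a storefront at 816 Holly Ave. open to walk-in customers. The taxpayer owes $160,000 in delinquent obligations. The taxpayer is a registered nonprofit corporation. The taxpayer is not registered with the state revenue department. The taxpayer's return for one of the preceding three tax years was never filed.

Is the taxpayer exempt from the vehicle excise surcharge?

No — not exempt.

(1) nonprofit — met.
(A) returns current — not satisfied.
(B) in enterprise zone — holds.
(i) = F OR T = true.
(ii) state-registered — not met.
(a): T AND F → false.
(A) no delinquency — not satisfied.
(B) ≥75% agricultural — fails.
(C) not (Schedule C activity) — fails.
(D) receipts ≤ $250,000 — not met.
So (i) is not satisfied (F OR F OR F OR F).
(ii) has storefront — satisfied.
So (b) is not satisfied (F AND T).
(2): F OR F → false.
Overall = T AND F = false.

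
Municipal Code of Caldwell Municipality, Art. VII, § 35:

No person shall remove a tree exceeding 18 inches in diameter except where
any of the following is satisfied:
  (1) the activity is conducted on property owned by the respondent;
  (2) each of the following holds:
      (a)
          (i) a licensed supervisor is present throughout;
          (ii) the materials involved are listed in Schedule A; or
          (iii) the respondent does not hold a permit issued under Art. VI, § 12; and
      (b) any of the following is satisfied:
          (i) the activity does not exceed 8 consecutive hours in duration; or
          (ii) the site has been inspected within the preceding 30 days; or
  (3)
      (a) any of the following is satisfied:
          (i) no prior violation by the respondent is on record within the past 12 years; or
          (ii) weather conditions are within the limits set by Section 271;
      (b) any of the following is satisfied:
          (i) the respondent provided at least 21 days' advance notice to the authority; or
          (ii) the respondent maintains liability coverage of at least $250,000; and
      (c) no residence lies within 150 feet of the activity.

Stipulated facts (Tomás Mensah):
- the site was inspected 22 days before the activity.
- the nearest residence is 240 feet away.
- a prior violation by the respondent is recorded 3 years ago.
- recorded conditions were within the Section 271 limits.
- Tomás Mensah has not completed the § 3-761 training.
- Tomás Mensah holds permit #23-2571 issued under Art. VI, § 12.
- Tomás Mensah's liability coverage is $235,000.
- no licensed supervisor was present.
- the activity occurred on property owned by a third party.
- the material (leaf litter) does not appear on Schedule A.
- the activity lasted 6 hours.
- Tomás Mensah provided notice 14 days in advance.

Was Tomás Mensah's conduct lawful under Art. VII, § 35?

(1) own property — fails.
(i) supervisor present — not satisfied.
(ii) Schedule A material — not met.
(iii) not (holds permit) — not satisfied.
(a): F OR F OR F → false.
(i) ≤ 8 hrs duration — satisfied.
(ii) site inspected — holds.
(b): T OR T → true.
(2): F AND T → false.
(i) no prior violation — not satisfied.
(ii) weather ok — met.
(a): F OR T → true.
(i) ≥21 days' notice — not satisfied.
(ii) coverage ≥ $250,000 — not satisfied.
(b): F OR F → false.
(c) no residence in 150 ft — holds.
(3) = T AND F AND T = false.
So Overall is not satisfied (F OR F OR F).

No — unlawful.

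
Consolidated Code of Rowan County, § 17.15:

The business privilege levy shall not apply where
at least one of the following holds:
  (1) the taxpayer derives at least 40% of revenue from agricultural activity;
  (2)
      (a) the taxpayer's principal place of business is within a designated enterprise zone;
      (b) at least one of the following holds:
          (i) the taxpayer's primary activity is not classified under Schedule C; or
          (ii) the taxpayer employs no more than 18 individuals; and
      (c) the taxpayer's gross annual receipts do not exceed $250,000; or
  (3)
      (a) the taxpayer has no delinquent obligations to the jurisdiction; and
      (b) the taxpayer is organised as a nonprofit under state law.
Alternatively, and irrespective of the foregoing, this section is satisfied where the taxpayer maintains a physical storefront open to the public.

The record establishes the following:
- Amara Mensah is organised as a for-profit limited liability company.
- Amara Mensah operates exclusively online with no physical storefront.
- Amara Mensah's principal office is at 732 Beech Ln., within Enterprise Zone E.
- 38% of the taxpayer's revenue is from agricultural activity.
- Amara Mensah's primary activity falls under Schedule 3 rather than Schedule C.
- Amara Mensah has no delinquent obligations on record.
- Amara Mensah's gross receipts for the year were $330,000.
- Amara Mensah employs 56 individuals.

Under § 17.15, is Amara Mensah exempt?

(1) ≥40% agricultural — not met.
(a) in enterprise zone — satisfied.
(i) not (Schedule C activity) — met.
(ii) ≤ 18 employees — fails.
So (b) is satisfied (T OR F).
(c) receipts ≤ $250,000 — not met.
(2): T AND T AND F → false.
(a) no delinquency — holds.
(b) nonprofit — not satisfied.
(3): T AND F → false.
So Overall is not satisfied (F OR F OR F).
Exception (has storefront) — not satisfied.
Result: main false OR exception false → false.

No — not exempt.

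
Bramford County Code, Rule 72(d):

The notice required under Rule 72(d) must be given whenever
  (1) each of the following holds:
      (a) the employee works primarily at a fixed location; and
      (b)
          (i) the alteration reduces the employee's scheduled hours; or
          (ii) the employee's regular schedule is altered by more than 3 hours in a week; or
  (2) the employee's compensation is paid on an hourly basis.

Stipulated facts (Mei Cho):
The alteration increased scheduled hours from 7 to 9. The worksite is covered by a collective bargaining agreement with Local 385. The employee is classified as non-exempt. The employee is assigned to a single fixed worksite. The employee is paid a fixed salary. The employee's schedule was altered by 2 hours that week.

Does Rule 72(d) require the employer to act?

No — not required.

(a) fixed location — satisfied.
(i) hours reduced — not satisfied.
(ii) schedule shift > 3h — not met.
(b): F OR F → false.
So (1) is not satisfied (T AND F).
(2) hourly-paid — fails.
Overall: F OR F → false.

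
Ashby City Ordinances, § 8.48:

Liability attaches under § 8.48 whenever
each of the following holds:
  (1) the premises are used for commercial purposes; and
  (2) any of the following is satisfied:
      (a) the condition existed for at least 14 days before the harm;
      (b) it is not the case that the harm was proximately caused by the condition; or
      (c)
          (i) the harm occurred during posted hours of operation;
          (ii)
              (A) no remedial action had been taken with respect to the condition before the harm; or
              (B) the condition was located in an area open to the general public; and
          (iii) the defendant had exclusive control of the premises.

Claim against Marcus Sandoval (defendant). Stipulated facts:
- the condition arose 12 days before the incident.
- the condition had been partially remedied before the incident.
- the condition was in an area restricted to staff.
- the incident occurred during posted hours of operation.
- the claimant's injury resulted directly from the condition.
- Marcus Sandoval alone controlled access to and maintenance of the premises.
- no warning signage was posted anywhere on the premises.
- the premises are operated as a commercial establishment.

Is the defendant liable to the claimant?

No — not liable.

(1) commercial use — satisfied.
(a) condition ≥14 days old — fails.
(b) not (proximate cause) — not satisfied.
(i) during posted hours — holds.
(A) no remedial action — not met.
(B) public area — fails.
(ii) = F OR F = false.
(iii) exclusive control — holds.
So (c) is not satisfied (T AND F AND T).
(2) = F OR F OR F = false.
Overall: T AND F → false.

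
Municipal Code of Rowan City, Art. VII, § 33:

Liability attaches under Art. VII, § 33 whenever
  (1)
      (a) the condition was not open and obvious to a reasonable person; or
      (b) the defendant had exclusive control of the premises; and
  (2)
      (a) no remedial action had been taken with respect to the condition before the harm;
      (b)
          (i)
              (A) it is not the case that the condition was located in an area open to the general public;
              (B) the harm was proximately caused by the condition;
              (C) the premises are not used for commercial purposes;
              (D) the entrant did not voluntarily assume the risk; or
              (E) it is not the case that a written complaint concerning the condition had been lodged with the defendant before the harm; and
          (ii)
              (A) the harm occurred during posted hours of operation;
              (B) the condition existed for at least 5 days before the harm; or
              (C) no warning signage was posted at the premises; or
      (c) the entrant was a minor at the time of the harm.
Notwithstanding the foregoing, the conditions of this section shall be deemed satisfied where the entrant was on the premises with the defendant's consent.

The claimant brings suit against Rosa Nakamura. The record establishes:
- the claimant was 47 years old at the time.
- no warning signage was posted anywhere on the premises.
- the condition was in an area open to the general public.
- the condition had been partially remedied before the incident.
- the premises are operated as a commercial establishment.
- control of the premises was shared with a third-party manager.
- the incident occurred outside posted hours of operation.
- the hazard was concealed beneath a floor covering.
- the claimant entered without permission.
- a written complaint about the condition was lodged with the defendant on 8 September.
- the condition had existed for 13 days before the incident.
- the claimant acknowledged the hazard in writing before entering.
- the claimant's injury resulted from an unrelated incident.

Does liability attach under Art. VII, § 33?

(a) not open/obvious — met.
(b) exclusive control — fails.
So (1) is satisfied (T OR F).
(a) no remedial action — not met.
(A) not (public area) — fails.
(B) proximate cause — not met.
(C) not (commercial use) — not met.
(D) no assumed risk — not met.
(E) not (complaint lodged) — not satisfied.
So (i) is not satisfied (F OR F OR F OR F OR F).
(A) during posted hours — not satisfied.
(B) condition ≥5 days old — holds.
(C) no signage posted — satisfied.
So (ii) is satisfied (F OR T OR T).
So (b) is not satisfied (F AND T).
(c) entrant a minor — fails.
(2): F OR F OR F → false.
So Overall is not satisfied (T AND F).
Exception (consent to enter) — not satisfied.
Result: main false OR exception false → false.

No — not liable.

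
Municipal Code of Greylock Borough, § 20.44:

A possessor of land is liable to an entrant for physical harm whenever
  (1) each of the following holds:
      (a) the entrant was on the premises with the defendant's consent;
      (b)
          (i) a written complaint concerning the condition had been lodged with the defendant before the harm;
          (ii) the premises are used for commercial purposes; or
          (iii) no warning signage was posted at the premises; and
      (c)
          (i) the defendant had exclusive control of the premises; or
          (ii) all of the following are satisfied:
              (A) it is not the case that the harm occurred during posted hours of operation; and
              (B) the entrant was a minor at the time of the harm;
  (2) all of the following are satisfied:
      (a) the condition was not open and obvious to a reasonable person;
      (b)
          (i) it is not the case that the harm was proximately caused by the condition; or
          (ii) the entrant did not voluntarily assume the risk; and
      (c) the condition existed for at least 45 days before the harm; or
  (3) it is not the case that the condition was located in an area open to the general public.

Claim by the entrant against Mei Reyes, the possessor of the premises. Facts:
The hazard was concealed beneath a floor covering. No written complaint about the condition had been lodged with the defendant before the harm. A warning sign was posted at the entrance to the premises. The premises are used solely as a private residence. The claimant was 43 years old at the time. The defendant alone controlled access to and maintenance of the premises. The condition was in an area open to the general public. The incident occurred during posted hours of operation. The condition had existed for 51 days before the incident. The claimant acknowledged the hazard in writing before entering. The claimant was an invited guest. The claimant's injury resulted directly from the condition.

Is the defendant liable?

(a) consent to enter — holds.
(i) complaint lodged — fails.
(ii) commercial use — not satisfied.
(iii) no signage posted — fails.
So (b) is not satisfied (F OR F OR F).
(i) exclusive control — satisfied.
(A) not (during posted hours) — fails.
(B) entrant a minor — fails.
So (ii) is not satisfied (F AND F).
(c) = T OR F = true.
(1): T AND F AND T → false.
(a) not open/obvious — met.
(i) not (proximate cause) — not met.
(ii) no assumed risk — not satisfied.
So (b) is not satisfied (F OR F).
(c) condition ≥45 days old — satisfied.
(2) = T AND F AND T = false.
(3) not (public area) — not met.
Overall = F OR F OR F = false.

No — not liable.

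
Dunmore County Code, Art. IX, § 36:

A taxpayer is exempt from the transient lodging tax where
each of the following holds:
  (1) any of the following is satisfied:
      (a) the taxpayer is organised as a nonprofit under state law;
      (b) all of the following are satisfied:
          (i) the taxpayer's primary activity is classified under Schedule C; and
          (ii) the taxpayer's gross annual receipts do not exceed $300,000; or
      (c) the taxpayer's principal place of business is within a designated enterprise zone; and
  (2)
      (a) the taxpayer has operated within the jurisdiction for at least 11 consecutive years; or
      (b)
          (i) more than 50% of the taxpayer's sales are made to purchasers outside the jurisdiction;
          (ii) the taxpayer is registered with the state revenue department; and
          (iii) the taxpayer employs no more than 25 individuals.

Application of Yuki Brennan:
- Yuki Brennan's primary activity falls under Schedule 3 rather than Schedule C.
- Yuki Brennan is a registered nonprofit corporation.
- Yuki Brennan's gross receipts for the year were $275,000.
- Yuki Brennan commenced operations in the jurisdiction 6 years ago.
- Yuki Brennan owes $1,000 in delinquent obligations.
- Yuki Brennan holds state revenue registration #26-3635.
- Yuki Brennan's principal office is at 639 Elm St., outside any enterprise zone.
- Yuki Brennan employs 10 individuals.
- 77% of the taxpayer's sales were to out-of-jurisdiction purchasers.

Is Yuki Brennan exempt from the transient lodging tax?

Yes — exempt.

(a) nonprofit — satisfied.
(i) Schedule C activity — not satisfied.
(ii) receipts ≤ $300,000 — holds.
(b) = F AND T = false.
(c) in enterprise zone — not met.
So (1) is satisfied (T OR F OR F).
(a) ≥ 11 yrs in jurisdiction — not satisfied.
(i) >50% out-of-jur. sales — holds.
(ii) state-registered — met.
(iii) ≤ 25 employees — satisfied.
So (b) is satisfied (T AND T AND T).
(2) = F OR T = true.
Overall: T AND T → true.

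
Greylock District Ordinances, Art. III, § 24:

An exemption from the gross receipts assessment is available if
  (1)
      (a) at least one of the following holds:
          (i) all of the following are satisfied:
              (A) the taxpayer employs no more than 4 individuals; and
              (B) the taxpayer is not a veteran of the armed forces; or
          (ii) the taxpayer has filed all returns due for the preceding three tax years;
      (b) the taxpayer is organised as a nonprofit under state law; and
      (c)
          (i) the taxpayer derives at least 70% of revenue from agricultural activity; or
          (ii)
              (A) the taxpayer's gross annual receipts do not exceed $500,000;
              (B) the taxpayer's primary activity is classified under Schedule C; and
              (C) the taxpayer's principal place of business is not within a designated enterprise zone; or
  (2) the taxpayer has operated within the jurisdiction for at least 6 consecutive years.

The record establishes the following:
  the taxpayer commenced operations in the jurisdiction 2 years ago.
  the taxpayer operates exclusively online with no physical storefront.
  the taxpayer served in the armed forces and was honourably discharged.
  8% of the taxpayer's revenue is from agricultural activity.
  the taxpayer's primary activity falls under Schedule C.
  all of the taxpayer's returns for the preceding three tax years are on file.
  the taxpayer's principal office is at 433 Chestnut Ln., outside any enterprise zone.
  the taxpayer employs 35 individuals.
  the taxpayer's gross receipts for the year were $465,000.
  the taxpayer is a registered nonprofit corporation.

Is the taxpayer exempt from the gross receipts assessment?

Yes — exempt.

(A) ≤ 4 employees — not met.
(B) not (veteran) — not met.
(i): F AND F → false.
(ii) returns current — satisfied.
(a): F OR T → true.
(b) nonprofit — met.
(i) ≥70% agricultural — not satisfied.
(A) receipts ≤ $500,000 — met.
(B) Schedule C activity — met.
(C) not (in enterprise zone) — satisfied.
(ii) = T AND T AND T = true.
So (c) is satisfied (F OR T).
(1): T AND T AND T → true.
(2) ≥ 6 yrs in jurisdiction — not satisfied.
Overall = T OR F = true.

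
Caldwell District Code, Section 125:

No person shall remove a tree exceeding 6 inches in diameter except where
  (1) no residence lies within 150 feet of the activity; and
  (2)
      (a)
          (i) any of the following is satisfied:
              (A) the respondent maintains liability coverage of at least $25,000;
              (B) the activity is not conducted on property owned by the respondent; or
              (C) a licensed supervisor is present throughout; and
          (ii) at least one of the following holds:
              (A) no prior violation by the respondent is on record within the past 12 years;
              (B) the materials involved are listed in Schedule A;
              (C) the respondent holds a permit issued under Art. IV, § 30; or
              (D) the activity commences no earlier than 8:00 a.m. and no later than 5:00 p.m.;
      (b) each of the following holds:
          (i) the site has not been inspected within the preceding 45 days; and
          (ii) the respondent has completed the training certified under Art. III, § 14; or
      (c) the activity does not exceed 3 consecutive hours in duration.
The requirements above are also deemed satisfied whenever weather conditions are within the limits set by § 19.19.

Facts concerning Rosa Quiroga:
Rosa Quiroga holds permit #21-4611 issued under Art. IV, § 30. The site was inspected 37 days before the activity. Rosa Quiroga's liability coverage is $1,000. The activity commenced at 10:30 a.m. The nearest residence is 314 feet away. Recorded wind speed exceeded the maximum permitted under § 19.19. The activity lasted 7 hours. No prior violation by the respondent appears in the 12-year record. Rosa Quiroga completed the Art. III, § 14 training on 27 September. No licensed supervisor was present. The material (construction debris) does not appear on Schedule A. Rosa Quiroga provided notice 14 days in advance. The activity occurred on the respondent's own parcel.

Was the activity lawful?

No — unlawful.

(1) no residence in 150 ft — met.
(A) coverage ≥ $25,000 — fails.
(B) not (own property) — fails.
(C) supervisor present — not met.
(i): F OR F OR F → false.
(A) no prior violation — satisfied.
(B) Schedule A material — not satisfied.
(C) holds permit — satisfied.
(D) start within hours — satisfied.
(ii) = T OR F OR T OR T = true.
(a) = F AND T = false.
(i) not (site inspected) — fails.
(ii) training certified — satisfied.
(b): F AND T → false.
(c) ≤ 3 hrs duration — not met.
(2) = F OR F OR F = false.
Overall = T AND F = false.
Exception (weather ok) — not satisfied.
Result: main false OR exception false → false.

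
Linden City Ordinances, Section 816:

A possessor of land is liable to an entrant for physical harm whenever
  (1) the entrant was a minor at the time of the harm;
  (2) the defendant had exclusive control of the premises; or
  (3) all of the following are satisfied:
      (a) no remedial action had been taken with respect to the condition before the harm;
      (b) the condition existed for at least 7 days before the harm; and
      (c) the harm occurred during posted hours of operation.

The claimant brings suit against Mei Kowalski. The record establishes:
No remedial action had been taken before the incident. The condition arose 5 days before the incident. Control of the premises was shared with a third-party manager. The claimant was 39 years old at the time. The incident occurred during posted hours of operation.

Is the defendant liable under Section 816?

No — not liable.

(1) entrant a minor — not satisfied.
(2) exclusive control — not satisfied.
(a) no remedial action — satisfied.
(b) condition ≥7 days old — not met.
(c) during posted hours — holds.
(3) = T AND F AND T = false.
Overall = F OR F OR F = false.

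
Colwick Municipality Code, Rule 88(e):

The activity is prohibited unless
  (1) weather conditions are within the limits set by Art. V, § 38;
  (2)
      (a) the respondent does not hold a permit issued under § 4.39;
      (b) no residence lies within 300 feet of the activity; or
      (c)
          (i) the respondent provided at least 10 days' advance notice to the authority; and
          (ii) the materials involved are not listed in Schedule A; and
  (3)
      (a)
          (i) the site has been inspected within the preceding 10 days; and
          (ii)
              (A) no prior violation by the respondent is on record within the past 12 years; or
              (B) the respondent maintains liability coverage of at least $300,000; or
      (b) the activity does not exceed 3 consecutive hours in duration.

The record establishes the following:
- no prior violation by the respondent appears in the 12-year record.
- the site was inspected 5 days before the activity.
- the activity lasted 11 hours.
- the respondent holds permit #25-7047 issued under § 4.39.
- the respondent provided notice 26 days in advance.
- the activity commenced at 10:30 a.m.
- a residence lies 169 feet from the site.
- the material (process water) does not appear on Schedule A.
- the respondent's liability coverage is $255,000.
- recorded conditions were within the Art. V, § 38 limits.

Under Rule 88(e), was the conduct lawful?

(1) weather ok — satisfied.
(a) not (holds permit) — not satisfied.
(b) no residence in 300 ft — not satisfied.
(i) ≥10 days' notice — satisfied.
(ii) not (Schedule A material) — satisfied.
(c) = T AND T = true.
So (2) is satisfied (F OR F OR T).
(i) site inspected — satisfied.
(A) no prior violation — satisfied.
(B) coverage ≥ $300,000 — not met.
(ii): T OR F → true.
So (a) is satisfied (T AND T).
(b) ≤ 3 hrs duration — not satisfied.
(3) = T OR F = true.
Overall: T AND T AND T → true.

Yes — lawful.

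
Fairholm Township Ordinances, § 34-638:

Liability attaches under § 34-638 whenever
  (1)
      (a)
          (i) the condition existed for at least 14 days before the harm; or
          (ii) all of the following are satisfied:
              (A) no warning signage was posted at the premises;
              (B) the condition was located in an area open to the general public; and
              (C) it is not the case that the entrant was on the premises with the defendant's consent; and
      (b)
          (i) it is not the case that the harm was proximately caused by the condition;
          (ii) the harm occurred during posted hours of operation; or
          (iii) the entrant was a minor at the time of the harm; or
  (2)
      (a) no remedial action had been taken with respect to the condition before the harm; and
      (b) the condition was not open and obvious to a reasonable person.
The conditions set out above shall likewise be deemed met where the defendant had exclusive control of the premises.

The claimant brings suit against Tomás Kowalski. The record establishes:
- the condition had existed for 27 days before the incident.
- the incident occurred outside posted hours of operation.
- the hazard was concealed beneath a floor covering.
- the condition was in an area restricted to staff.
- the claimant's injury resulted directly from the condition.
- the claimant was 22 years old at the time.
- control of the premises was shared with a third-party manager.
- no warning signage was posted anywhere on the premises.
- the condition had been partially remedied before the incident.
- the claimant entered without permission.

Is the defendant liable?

(i) condition ≥14 days old — met.
(A) no signage posted — holds.
(B) public area — not satisfied.
(C) not (consent to enter) — met.
(ii): T AND F AND T → false.
(a): T OR F → true.
(i) not (proximate cause) — not satisfied.
(ii) during posted hours — not satisfied.
(iii) entrant a minor — not satisfied.
(b) = F OR F OR F = false.
(1) = T AND F = false.
(a) no remedial action — not met.
(b) not open/obvious — satisfied.
So (2) is not satisfied (F AND T).
Overall: F OR F → false.
Exception (exclusive control) — not satisfied.
Result: main false OR exception false → false.

No — not liable.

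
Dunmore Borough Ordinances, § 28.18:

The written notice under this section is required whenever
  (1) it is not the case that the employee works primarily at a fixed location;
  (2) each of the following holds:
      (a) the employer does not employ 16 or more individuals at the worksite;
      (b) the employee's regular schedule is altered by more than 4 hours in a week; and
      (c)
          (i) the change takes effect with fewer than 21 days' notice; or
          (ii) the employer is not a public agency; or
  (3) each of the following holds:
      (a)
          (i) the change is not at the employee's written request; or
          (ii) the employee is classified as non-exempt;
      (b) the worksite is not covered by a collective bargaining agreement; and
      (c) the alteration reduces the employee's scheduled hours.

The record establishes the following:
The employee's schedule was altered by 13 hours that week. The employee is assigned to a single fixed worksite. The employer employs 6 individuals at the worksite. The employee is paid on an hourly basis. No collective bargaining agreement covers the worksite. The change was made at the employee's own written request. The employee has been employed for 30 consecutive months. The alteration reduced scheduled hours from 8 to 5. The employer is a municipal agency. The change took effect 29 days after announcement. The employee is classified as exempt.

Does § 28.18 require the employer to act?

No — not required.

(1) not (fixed location) — fails.
(a) not (≥ 16 at site) — holds.
(b) schedule shift > 4h — holds.
(i) < 21 days' notice — fails.
(ii) not (public agency) — not satisfied.
(c) = F OR F = false.
So (2) is not satisfied (T AND T AND F).
(i) not employee-requested — not met.
(ii) non-exempt — fails.
So (a) is not satisfied (F OR F).
(b) no CBA — satisfied.
(c) hours reduced — satisfied.
So (3) is not satisfied (F AND T AND T).
Overall = F OR F OR F = false.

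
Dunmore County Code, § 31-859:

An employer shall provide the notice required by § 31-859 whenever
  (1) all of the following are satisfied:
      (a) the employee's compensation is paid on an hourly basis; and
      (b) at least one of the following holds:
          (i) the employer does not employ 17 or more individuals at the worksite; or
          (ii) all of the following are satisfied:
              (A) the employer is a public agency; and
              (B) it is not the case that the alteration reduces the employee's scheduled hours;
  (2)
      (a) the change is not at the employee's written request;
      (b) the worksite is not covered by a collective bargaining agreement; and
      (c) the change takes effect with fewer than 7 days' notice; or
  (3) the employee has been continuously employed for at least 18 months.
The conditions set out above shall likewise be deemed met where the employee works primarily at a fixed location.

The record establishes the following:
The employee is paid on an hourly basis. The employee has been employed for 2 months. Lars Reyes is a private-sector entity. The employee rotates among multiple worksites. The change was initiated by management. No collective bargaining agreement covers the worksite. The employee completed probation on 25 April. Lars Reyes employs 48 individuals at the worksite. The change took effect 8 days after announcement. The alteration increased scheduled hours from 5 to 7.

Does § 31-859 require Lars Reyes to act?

No — not required.

(a) hourly-paid — satisfied.
(i) not (≥ 17 at site) — not satisfied.
(A) public agency — fails.
(B) not (hours reduced) — satisfied.
(ii): F AND T → false.
(b): F OR F → false.
(1): T AND F → false.
(a) not employee-requested — holds.
(b) no CBA — satisfied.
(c) < 7 days' notice — not met.
(2): T AND T AND F → false.
(3) tenure ≥ 18 mo. — not satisfied.
Overall = F OR F OR F = false.
Exception (fixed location) — not satisfied.
Result: main false OR exception false → false.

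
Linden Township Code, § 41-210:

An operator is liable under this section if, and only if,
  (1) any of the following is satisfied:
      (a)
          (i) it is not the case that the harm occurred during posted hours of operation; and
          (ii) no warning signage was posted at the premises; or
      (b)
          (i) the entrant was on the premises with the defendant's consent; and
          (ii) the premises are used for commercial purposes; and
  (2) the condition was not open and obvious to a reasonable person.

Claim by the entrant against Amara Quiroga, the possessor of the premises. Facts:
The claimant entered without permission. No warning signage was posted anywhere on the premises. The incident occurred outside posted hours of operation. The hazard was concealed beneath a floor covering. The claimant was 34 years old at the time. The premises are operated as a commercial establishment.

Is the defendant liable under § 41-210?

Yes — liable.

(i) not (during posted hours) — met.
(ii) no signage posted — met.
(a) = T AND T = true.
(i) consent to enter — fails.
(ii) commercial use — satisfied.
(b) = F AND T = false.
(1) = T OR F = true.
(2) not open/obvious — holds.
Overall: T AND T → true.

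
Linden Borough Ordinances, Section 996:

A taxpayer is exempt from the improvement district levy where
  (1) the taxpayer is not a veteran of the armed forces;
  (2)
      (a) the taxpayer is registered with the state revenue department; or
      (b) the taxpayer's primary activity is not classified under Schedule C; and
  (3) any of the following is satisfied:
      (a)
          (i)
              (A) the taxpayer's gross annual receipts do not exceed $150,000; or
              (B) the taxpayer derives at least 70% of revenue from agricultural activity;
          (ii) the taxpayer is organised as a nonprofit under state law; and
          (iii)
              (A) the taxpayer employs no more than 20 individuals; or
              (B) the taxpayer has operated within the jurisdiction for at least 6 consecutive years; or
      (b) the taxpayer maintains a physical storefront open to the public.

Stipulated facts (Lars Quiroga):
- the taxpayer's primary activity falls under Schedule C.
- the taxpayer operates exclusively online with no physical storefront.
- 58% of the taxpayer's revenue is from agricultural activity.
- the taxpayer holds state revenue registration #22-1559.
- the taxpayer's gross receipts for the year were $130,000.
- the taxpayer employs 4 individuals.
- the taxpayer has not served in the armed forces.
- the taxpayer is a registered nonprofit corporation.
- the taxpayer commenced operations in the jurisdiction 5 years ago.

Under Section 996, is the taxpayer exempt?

(1) not (veteran) — met.
(a) state-registered — holds.
(b) not (Schedule C activity) — not met.
So (2) is satisfied (T OR F).
(A) receipts ≤ $150,000 — holds.
(B) ≥70% agricultural — not satisfied.
(i): T OR F → true.
(ii) nonprofit — satisfied.
(A) ≤ 20 employees — met.
(B) ≥ 6 yrs in jurisdiction — fails.
(iii): T OR F → true.
(a): T AND T AND T → true.
(b) has storefront — fails.
So (3) is satisfied (T OR F).
So Overall is satisfied (T AND T AND T).

Yes — exempt.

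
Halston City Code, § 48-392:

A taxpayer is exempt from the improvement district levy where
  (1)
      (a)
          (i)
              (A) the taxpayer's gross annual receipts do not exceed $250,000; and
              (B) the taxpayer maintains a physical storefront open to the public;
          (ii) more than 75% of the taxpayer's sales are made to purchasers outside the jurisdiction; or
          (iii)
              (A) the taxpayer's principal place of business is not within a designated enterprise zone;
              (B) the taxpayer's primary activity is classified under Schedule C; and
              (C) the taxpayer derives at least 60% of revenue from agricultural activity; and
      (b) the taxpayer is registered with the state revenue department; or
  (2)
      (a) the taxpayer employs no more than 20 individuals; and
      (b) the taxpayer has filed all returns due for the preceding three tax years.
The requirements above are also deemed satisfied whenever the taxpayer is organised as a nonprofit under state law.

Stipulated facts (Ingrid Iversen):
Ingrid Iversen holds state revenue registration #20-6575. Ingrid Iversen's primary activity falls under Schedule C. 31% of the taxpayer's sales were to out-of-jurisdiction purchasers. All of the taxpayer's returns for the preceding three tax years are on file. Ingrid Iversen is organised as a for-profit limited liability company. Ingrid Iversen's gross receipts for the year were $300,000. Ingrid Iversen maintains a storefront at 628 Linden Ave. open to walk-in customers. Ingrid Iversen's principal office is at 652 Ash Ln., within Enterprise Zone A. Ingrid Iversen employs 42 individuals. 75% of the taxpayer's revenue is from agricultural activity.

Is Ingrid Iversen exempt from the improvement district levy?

(A) receipts ≤ $250,000 — not satisfied.
(B) has storefront — holds.
(i) = F AND T = false.
(ii) >75% out-of-jur. sales — not satisfied.
(A) not (in enterprise zone) — not satisfied.
(B) Schedule C activity — met.
(C) ≥60% agricultural — satisfied.
(iii): F AND T AND T → false.
(a) = F OR F OR F = false.
(b) state-registered — holds.
(1): F AND T → false.
(a) ≤ 20 employees — not satisfied.
(b) returns current — met.
(2) = F AND T = false.
So Overall is not satisfied (F OR F).
Exception (nonprofit) — not satisfied.
Result: main false OR exception false → false.

No — not exempt.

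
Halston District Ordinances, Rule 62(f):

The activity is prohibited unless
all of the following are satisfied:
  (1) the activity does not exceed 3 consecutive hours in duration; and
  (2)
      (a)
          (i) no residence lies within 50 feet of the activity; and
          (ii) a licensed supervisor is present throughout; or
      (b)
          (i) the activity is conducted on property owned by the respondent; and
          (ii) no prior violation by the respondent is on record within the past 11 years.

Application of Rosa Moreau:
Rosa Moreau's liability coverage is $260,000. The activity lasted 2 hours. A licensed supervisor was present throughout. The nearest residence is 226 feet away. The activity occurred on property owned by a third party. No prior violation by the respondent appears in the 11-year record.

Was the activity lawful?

Yes — lawful.

(1) ≤ 3 hrs duration — met.
(i) no residence in 50 ft — satisfied.
(ii) supervisor present — met.
(a): T AND T → true.
(i) own property — not met.
(ii) no prior violation — holds.
(b) = F AND T = false.
(2) = T OR F = true.
So Overall is satisfied (T AND T).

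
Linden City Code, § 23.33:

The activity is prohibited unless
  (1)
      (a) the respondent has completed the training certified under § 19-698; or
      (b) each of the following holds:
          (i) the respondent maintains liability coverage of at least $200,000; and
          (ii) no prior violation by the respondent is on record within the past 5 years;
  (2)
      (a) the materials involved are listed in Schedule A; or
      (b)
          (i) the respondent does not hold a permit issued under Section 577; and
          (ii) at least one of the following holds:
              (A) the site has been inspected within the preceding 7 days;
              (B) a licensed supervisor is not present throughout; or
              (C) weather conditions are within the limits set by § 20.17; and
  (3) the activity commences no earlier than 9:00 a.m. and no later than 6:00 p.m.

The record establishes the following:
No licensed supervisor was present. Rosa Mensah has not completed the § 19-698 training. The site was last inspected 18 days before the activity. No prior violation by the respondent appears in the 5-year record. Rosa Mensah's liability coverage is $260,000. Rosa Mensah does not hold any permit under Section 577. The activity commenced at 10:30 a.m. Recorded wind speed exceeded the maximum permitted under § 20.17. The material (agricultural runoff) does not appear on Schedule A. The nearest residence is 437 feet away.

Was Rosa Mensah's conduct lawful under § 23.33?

(a) training certified — not satisfied.
(i) coverage ≥ $200,000 — holds.
(ii) no prior violation — holds.
So (b) is satisfied (T AND T).
(1) = F OR T = true.
(a) Schedule A material — fails.
(i) not (holds permit) — met.
(A) site inspected — fails.
(B) not (supervisor present) — met.
(C) weather ok — not satisfied.
(ii) = F OR T OR F = true.
(b) = T AND T = true.
(2) = F OR T = true.
(3) start within hours — holds.
Overall = T AND T AND T = true.

Yes — lawful.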